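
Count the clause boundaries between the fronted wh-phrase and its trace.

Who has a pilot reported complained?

1

"who" is extracted from the subject of "complained".
Boundaries crossed, outermost first: [Ø] — 1 in total.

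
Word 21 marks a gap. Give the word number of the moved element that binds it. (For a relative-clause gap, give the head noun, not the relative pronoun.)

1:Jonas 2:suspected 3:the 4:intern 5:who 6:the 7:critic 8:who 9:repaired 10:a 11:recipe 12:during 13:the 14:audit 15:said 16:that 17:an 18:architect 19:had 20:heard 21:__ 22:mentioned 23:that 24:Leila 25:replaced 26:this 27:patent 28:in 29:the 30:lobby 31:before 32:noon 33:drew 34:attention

The gap at 21 is the subject of "mentioned", inside a relative clause.
The relative pronoun is "who" (word 5); it is bound by the head noun immediately before it.
Its filler is the head noun "intern", at word 4.

4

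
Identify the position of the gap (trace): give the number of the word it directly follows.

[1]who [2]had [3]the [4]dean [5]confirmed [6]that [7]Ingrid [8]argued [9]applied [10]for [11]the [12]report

8

The displaced element is "who" (word 1).
It is linked across 2 clause boundaries (that → Ø).
It functions as the subject of "applied", so the gap sits immediately after word 8 ("argued").
Base order: The dean had confirmed that Ingrid argued that who applied for the report.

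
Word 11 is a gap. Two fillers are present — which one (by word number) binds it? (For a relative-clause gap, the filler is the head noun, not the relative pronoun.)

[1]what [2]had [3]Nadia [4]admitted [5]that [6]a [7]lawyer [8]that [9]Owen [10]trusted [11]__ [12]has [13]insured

The marked gap is inside the relative clause, the direct object of "trusted".
Its filler is the head noun "lawyer" (via "that"), at word 7.
(The other dependency links word 1 to a gap after word 13.)

7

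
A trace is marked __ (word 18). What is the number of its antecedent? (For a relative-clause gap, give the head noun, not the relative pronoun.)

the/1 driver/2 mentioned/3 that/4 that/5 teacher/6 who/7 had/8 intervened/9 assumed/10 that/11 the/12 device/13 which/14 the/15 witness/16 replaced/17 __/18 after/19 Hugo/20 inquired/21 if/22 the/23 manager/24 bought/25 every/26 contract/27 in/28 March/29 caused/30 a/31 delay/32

The gap at 18 is the object of "replaced", inside a relative clause.
The relative pronoun is "which" (word 14); it is bound by the head noun immediately before it.
Its filler is the head noun "device", at word 13.

13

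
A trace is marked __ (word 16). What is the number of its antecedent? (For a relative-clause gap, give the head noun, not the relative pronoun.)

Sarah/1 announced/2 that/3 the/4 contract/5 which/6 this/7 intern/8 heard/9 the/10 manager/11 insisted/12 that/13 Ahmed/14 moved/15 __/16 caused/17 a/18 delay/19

The gap at 16 is the object of "moved", inside a relative clause.
The relative pronoun is "which" (word 6); it is bound by the head noun immediately before it.
Its filler is the head noun "contract", at word 5.

5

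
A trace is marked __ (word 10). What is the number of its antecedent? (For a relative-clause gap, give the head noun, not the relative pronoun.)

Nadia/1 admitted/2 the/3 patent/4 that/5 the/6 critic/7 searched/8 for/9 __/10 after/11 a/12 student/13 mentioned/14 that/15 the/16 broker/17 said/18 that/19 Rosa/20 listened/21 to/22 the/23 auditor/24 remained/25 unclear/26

The gap at 10 is the prepositional object of "searched", inside a relative clause.
The relative pronoun is "that" (word 5); it is bound by the head noun immediately before it.
Its filler is the head noun "patent", at word 4.

4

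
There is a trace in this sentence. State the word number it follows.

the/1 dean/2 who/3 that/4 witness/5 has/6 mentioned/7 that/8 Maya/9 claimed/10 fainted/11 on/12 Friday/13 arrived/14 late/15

The displaced element is "the dean" (word 2).
It is linked across 2 clause boundaries (that → Ø).
It functions as the subject of "fainted", so the gap sits immediately after word 10 ("claimed").
Base order: That witness has mentioned that Maya claimed the dean fainted on Friday.

10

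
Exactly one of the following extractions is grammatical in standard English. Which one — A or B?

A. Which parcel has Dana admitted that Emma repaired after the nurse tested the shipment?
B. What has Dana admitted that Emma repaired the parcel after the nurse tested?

A

In B, the wh-phrase is extracted from inside an adjunct island (introduced by "after"), which blocks movement.
In A, the extraction path crosses only that-complement boundaries, which are transparent.
So A is grammatical.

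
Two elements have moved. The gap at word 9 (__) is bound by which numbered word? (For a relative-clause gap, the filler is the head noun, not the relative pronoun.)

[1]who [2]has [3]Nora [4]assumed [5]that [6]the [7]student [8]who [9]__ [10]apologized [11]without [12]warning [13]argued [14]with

7

The marked gap is inside the relative clause, the subject of "apologized".
Its filler is the head noun "student" (via "who"), at word 7.
(The other dependency links word 1 to a gap after word 14.)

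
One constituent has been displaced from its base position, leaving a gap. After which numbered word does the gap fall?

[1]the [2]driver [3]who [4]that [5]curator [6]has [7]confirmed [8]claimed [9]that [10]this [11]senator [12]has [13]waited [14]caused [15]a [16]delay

The displaced element is "the driver" (word 2).
It is linked across 1 clause boundary (Ø).
It functions as the subject of "claimed", so the gap sits immediately after word 7 ("confirmed").
Base order: That curator has confirmed that the driver claimed that this senator has waited.

7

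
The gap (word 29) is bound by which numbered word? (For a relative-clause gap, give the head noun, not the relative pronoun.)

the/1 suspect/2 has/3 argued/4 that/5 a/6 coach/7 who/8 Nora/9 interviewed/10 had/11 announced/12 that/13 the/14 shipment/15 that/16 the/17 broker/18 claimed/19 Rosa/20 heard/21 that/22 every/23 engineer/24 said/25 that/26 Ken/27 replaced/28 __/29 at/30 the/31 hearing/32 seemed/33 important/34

The gap at 29 is the object of "replaced", inside a relative clause.
The relative pronoun is "that" (word 16); it is bound by the head noun immediately before it.
Its filler is the head noun "shipment", at word 15.

15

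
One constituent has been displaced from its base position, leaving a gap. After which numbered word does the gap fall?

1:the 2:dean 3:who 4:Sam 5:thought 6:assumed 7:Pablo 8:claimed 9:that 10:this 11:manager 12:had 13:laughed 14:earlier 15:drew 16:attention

5

The displaced element is "the dean" (word 2).
It is linked across 1 clause boundary (Ø).
It functions as the subject of "assumed", so the gap sits immediately after word 5 ("thought").
Base order: Sam thought that the dean assumed Pablo claimed that this manager had laughed earlier.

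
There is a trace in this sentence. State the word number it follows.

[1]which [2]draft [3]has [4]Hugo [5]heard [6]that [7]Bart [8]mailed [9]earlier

8

The displaced element is "which draft" (word 2).
It is linked across 1 clause boundary (that).
It functions as the direct object of "mailed", so the gap sits immediately after word 8 ("mailed").
Base order: Hugo has heard that Bart mailed which draft earlier.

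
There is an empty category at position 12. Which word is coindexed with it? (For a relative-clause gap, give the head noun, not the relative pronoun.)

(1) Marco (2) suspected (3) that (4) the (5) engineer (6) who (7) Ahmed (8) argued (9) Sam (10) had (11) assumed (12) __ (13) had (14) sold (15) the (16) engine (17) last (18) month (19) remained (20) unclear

5

The gap at 12 is the subject of "sold", inside a relative clause.
The relative pronoun is "who" (word 6); it is bound by the head noun immediately before it.
Its filler is the head noun "engineer", at word 5.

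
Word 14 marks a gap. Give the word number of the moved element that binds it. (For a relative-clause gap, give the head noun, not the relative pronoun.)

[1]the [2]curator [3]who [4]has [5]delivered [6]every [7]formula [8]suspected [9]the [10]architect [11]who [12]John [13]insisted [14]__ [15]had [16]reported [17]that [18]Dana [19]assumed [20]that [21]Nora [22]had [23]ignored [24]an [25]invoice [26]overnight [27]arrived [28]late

The gap at 14 is the subject of "reported", inside a relative clause.
The relative pronoun is "who" (word 11); it is bound by the head noun immediately before it.
Its filler is the head noun "architect", at word 10.

10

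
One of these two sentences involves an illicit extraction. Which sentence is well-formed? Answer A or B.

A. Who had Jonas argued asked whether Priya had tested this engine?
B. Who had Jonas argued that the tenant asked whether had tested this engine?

In B, the wh-phrase is extracted from inside a wh-island (introduced by "whether"), which blocks movement.
In A, the extraction path crosses only that-complement boundaries, which are transparent.
So A is grammatical.

A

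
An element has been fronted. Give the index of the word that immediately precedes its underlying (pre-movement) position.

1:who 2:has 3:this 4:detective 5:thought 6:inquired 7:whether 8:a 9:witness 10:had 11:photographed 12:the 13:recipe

The displaced element is "who" (word 1).
It is linked across 1 clause boundary (Ø).
It functions as the subject of "inquired", so the gap sits immediately after word 5 ("thought").
Base order: This detective has thought that who inquired whether a witness had photographed the recipe.

5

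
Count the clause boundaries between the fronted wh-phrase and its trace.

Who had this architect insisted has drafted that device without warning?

1

"who" is extracted from the subject of "drafted".
Boundaries crossed, outermost first: [Ø] — 1 in total.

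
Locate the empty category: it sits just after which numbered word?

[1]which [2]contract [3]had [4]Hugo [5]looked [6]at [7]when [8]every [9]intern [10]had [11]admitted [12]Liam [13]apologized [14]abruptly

The displaced element is "which contract" (word 2).
It functions as the object of the preposition "at" of "looked", so the gap sits immediately after word 6 ("at").
Base order: Hugo had looked at which contract when every intern had admitted Liam apologized abruptly.

6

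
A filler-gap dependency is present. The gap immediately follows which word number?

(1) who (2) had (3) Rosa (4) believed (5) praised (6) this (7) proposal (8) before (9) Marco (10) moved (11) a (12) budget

4

The displaced element is "who" (word 1).
It is linked across 1 clause boundary (Ø).
It functions as the subject of "praised", so the gap sits immediately after word 4 ("believed").
Base order: Rosa had believed that who praised this proposal before Marco moved a budget.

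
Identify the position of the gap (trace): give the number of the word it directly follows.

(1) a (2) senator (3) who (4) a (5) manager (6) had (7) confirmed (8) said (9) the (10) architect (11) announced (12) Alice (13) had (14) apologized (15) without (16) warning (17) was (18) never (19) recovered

7

The displaced element is "a senator" (word 2).
It is linked across 1 clause boundary (Ø).
It functions as the subject of "said", so the gap sits immediately after word 7 ("confirmed").
Base order: A manager had confirmed a senator said the architect announced Alice had apologized without warning.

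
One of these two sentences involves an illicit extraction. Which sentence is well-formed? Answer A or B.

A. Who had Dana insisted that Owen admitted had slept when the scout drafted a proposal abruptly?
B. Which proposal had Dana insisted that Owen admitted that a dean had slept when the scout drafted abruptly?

In B, the wh-phrase is extracted from inside an adjunct island (introduced by "when"), which blocks movement.
In A, the extraction path crosses only that-complement boundaries, which are transparent.
So A is grammatical.

A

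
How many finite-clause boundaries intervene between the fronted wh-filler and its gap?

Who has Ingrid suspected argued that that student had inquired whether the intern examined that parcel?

1

"who" is extracted from the subject of "argued".
Boundaries crossed, outermost first: [Ø] — 1 in total.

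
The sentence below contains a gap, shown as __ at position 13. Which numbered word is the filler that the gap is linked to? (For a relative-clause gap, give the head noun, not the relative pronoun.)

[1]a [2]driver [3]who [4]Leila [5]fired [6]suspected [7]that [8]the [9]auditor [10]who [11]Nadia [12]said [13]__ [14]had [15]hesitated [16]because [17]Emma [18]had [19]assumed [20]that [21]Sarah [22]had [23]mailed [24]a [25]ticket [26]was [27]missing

The gap at 13 is the subject of "hesitated", inside a relative clause.
The relative pronoun is "who" (word 10); it is bound by the head noun immediately before it.
Its filler is the head noun "auditor", at word 9.

9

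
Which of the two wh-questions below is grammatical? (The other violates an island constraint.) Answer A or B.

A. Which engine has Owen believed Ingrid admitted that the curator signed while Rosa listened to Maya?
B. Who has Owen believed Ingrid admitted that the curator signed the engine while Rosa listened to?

In B, the wh-phrase is extracted from inside an adjunct island (introduced by "while"), which blocks movement.
In A, the extraction path crosses only that-complement boundaries, which are transparent.
So A is grammatical.

A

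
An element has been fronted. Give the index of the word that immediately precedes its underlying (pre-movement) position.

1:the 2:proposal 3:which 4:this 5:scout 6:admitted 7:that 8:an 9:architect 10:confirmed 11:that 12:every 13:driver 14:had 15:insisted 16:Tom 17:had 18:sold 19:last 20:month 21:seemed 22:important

The displaced element is "the proposal" (word 2).
It is linked across 3 clause boundaries (that → that → Ø).
It functions as the direct object of "sold", so the gap sits immediately after word 18 ("sold").
Base order: This scout admitted that an architect confirmed that every driver had insisted Tom had sold the proposal last month.

18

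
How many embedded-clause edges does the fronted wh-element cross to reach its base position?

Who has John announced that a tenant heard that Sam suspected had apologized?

3

"who" is extracted from the subject of "apologized".
Boundaries crossed, outermost first: [that], [that], [Ø] — 3 in total.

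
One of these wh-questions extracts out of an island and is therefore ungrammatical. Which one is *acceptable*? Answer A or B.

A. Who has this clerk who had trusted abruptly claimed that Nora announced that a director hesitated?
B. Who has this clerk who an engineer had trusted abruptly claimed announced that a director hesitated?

B

In A, the wh-phrase is extracted from inside a complex-NP island (relative clause) (introduced by "who"), which blocks movement.
In B, the extraction path crosses only that-complement boundaries, which are transparent.
So B is grammatical.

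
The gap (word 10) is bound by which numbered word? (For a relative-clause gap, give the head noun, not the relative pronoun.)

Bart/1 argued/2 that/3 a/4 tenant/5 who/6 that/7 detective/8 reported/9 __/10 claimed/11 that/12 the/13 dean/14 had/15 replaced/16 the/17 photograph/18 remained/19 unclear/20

The gap at 10 is the subject of "claimed", inside a relative clause.
The relative pronoun is "who" (word 6); it is bound by the head noun immediately before it.
Its filler is the head noun "tenant", at word 5.

5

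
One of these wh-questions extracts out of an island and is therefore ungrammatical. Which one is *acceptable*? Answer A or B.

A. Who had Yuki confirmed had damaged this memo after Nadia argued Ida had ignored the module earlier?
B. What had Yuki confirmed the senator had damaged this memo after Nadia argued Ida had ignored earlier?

A

In B, the wh-phrase is extracted from inside an adjunct island (introduced by "after"), which blocks movement.
In A, the extraction path crosses only that-complement boundaries, which are transparent.
So A is grammatical.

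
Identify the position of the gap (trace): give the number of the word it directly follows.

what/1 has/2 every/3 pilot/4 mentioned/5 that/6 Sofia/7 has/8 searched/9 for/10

10

The displaced element is "what" (word 1).
It is linked across 1 clause boundary (that).
It functions as the object of the preposition "for" of "searched", so the gap sits immediately after word 10 ("for").
Base order: Every pilot has mentioned that Sofia has searched for what.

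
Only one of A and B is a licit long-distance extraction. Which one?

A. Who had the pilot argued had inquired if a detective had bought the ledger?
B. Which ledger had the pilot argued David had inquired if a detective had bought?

In B, the wh-phrase is extracted from inside a wh-island (introduced by "if"), which blocks movement.
In A, the extraction path crosses only that-complement boundaries, which are transparent.
So A is grammatical.

A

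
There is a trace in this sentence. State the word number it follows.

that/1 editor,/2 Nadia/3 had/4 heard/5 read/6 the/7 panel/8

The displaced element is "that editor" (word 2).
It is linked across 1 clause boundary (Ø).
It functions as the subject of "read", so the gap sits immediately after word 5 ("heard").
Base order: Nadia had heard that that editor read the panel.

5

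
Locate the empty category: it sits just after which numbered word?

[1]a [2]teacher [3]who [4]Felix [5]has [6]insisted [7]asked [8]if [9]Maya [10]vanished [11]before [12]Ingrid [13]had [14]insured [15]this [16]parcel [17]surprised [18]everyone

The displaced element is "a teacher" (word 2).
It is linked across 1 clause boundary (Ø).
It functions as the subject of "asked", so the gap sits immediately after word 6 ("insisted").
Base order: Felix has insisted that a teacher asked if Maya vanished before Ingrid had insured this parcel.

6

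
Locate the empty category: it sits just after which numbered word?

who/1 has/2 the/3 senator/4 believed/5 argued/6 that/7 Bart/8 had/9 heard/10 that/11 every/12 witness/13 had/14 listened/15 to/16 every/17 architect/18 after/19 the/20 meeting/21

5

The displaced element is "who" (word 1).
It is linked across 1 clause boundary (Ø).
It functions as the subject of "argued", so the gap sits immediately after word 5 ("believed").
Base order: The senator has believed who argued that Bart had heard that every witness had listened to every architect after the meeting.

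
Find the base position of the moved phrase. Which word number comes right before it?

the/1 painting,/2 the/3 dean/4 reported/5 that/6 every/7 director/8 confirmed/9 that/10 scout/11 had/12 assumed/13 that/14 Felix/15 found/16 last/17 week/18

16

The displaced element is "the painting" (word 2).
It is linked across 3 clause boundaries (that → Ø → that).
It functions as the direct object of "found", so the gap sits immediately after word 16 ("found").
Base order: The dean reported that every director confirmed that scout had assumed that Felix found the painting last week.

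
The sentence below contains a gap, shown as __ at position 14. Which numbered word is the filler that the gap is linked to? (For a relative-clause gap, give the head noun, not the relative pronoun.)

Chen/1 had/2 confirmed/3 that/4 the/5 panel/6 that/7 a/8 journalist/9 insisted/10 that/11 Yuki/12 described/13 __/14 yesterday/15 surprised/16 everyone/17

The gap at 14 is the object of "described", inside a relative clause.
The relative pronoun is "that" (word 7); it is bound by the head noun immediately before it.
Its filler is the head noun "panel", at word 6.

6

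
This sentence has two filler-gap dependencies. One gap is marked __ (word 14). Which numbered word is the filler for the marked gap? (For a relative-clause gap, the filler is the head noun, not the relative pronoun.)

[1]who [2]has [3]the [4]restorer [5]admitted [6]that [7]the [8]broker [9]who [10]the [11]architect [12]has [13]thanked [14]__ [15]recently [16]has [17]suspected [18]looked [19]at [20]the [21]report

8

The marked gap is inside the relative clause, the direct object of "thanked".
Its filler is the head noun "broker" (via "who"), at word 8.
(The other dependency links word 1 to a gap after word 17.)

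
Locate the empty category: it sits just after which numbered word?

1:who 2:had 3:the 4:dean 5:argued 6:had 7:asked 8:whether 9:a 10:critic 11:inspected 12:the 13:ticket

5

The displaced element is "who" (word 1).
It is linked across 1 clause boundary (Ø).
It functions as the subject of "asked", so the gap sits immediately after word 5 ("argued").
Base order: The dean had argued that who had asked whether a critic inspected the ticket.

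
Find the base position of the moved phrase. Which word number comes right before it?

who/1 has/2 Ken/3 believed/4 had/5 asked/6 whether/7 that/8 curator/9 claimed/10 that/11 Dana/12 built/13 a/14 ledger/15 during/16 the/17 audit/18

4

The displaced element is "who" (word 1).
It is linked across 1 clause boundary (Ø).
It functions as the subject of "asked", so the gap sits immediately after word 4 ("believed").
Base order: Ken has believed that who had asked whether that curator claimed that Dana built a ledger during the audit.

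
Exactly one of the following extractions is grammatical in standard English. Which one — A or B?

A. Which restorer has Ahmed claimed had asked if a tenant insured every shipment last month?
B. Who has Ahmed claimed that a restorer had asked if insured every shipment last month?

A

In B, the wh-phrase is extracted from inside a wh-island (introduced by "if"), which blocks movement.
In A, the extraction path crosses only that-complement boundaries, which are transparent.
So A is grammatical.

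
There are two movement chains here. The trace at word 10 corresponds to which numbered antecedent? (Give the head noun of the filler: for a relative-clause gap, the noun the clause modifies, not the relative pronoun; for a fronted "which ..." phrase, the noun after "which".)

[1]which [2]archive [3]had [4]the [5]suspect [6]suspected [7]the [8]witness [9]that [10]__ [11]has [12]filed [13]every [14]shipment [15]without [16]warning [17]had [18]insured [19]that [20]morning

8

The marked gap is inside the relative clause, the subject of "filed".
Its filler is the head noun "witness" (via "that"), at word 8.
(The other dependency links word 2 to a gap after word 18.)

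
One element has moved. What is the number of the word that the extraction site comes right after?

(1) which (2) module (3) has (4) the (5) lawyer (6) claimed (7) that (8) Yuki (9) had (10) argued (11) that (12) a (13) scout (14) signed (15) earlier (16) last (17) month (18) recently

The displaced element is "which module" (word 2).
It is linked across 2 clause boundaries (that → that).
It functions as the direct object of "signed", so the gap sits immediately after word 14 ("signed").
Base order: The lawyer has claimed that Yuki had argued that a scout signed which module earlier last month recently.

14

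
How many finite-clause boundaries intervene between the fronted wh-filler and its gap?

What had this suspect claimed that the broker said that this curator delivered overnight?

2

"what" is extracted from the object of "delivered".
Boundaries crossed, outermost first: [that], [that] — 2 in total.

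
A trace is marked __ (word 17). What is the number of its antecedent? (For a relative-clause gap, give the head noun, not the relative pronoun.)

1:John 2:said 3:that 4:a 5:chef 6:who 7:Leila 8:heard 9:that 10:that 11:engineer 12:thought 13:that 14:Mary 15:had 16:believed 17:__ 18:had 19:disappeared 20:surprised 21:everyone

5

The gap at 17 is the subject of "disappeared", inside a relative clause.
The relative pronoun is "who" (word 6); it is bound by the head noun immediately before it.
Its filler is the head noun "chef", at word 5.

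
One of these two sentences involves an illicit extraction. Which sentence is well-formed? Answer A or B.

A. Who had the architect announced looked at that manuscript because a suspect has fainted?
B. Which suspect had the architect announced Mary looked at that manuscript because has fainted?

In B, the wh-phrase is extracted from inside an adjunct island (introduced by "because"), which blocks movement.
In A, the extraction path crosses only that-complement boundaries, which are transparent.
So A is grammatical.

A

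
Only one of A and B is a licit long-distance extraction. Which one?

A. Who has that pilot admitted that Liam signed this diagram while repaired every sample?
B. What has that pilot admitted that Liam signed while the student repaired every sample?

In A, the wh-phrase is extracted from inside an adjunct island (introduced by "while"), which blocks movement.
In B, the extraction path crosses only that-complement boundaries, which are transparent.
So B is grammatical.

B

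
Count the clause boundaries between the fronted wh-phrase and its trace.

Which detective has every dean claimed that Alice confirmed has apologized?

2

"which detective" is extracted from the subject of "apologized".
Boundaries crossed, outermost first: [that], [Ø] — 2 in total.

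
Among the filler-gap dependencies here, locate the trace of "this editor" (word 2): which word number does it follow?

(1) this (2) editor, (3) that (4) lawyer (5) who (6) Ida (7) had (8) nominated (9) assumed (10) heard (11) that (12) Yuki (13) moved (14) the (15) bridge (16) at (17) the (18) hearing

The displaced element is "this editor" (word 2).
It is linked across 1 clause boundary (Ø).
It functions as the subject of "heard", so the gap sits immediately after word 9 ("assumed").
Base order: That lawyer who Ida had nominated assumed that this editor heard that Yuki moved the bridge at the hearing.

9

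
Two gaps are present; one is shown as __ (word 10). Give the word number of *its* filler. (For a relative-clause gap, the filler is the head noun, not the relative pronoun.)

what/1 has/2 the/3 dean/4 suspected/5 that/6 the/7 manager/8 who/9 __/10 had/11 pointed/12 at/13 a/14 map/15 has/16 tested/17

The marked gap is inside the relative clause, the subject of "pointed".
Its filler is the head noun "manager" (via "who"), at word 8.
(The other dependency links word 1 to a gap after word 17.)

8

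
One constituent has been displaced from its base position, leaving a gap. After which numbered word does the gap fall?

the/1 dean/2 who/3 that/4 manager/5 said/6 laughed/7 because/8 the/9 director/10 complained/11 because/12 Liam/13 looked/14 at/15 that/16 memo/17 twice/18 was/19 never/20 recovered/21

The displaced element is "the dean" (word 2).
It is linked across 1 clause boundary (Ø).
It functions as the subject of "laughed", so the gap sits immediately after word 6 ("said").
Base order: That manager said the dean laughed because the director complained because Liam looked at that memo twice.

6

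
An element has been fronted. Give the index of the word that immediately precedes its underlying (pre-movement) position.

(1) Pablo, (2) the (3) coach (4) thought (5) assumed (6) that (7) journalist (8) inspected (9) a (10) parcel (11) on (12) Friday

The displaced element is "Pablo" (word 1).
It is linked across 1 clause boundary (Ø).
It functions as the subject of "assumed", so the gap sits immediately after word 4 ("thought").
Base order: The coach thought that Pablo assumed that journalist inspected a parcel on Friday.

4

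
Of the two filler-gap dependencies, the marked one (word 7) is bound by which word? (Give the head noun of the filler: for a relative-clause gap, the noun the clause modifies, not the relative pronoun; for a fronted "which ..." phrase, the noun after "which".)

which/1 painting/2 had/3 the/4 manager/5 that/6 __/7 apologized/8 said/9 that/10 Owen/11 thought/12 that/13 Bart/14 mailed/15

5

The marked gap is inside the relative clause, the subject of "apologized".
Its filler is the head noun "manager" (via "that"), at word 5.
(The other dependency links word 2 to a gap after word 15.)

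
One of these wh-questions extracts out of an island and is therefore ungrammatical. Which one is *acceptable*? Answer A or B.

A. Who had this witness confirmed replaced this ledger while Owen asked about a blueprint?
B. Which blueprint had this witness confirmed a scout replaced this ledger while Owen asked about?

A

In B, the wh-phrase is extracted from inside an adjunct island (introduced by "while"), which blocks movement.
In A, the extraction path crosses only that-complement boundaries, which are transparent.
So A is grammatical.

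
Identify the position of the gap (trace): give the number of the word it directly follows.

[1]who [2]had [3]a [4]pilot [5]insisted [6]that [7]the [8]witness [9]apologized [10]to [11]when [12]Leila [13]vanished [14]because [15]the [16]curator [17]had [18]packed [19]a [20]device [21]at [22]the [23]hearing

The displaced element is "who" (word 1).
It is linked across 1 clause boundary (that).
It functions as the object of the preposition "to" of "apologized", so the gap sits immediately after word 10 ("to").
Base order: A pilot had insisted that the witness apologized to who when Leila vanished because the curator had packed a device at the hearing.

10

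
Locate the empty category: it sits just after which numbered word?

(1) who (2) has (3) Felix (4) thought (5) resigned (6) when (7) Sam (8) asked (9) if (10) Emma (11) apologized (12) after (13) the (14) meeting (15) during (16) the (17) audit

The displaced element is "who" (word 1).
It is linked across 1 clause boundary (Ø).
It functions as the subject of "resigned", so the gap sits immediately after word 4 ("thought").
Base order: Felix has thought that who resigned when Sam asked if Emma apologized after the meeting during the audit.

4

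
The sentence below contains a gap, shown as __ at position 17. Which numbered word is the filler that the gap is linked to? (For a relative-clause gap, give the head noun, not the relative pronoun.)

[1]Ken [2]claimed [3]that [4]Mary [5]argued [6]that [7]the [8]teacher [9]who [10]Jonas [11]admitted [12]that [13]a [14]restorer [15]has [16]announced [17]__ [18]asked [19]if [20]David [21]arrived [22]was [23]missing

The gap at 17 is the subject of "asked", inside a relative clause.
The relative pronoun is "who" (word 9); it is bound by the head noun immediately before it.
Its filler is the head noun "teacher", at word 8.

8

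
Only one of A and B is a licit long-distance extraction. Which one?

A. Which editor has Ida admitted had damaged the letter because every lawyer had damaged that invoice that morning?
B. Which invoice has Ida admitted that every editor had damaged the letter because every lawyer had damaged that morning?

A

In B, the wh-phrase is extracted from inside an adjunct island (introduced by "because"), which blocks movement.
In A, the extraction path crosses only that-complement boundaries, which are transparent.
So A is grammatical.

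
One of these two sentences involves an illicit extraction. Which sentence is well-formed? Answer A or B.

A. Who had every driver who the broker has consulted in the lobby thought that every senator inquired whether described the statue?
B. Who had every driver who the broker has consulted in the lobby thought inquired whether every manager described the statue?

B

In A, the wh-phrase is extracted from inside a wh-island (introduced by "whether"), which blocks movement.
In B, the extraction path crosses only that-complement boundaries, which are transparent.
So B is grammatical.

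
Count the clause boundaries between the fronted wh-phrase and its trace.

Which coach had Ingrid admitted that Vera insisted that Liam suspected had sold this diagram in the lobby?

3

"which coach" is extracted from the subject of "sold".
Boundaries crossed, outermost first: [that], [that], [Ø] — 3 in total.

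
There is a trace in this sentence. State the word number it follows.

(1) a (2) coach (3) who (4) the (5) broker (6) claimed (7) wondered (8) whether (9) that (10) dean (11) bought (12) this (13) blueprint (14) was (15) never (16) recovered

6

The displaced element is "a coach" (word 2).
It is linked across 1 clause boundary (Ø).
It functions as the subject of "wondered", so the gap sits immediately after word 6 ("claimed").
Base order: The broker claimed that a coach wondered whether that dean bought this blueprint.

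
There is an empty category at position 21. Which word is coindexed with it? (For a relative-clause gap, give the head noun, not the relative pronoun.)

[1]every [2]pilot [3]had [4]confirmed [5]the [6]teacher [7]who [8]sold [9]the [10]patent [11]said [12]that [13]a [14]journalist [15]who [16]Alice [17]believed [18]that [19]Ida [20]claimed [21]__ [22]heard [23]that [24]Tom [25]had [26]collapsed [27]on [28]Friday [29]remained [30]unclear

14

The gap at 21 is the subject of "heard", inside a relative clause.
The relative pronoun is "who" (word 15); it is bound by the head noun immediately before it.
Its filler is the head noun "journalist", at word 14.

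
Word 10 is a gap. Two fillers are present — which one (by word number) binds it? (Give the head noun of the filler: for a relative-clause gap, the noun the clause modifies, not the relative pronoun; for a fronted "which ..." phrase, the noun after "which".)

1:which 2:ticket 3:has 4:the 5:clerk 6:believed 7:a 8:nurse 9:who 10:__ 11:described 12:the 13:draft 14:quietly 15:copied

8

The marked gap is inside the relative clause, the subject of "described".
Its filler is the head noun "nurse" (via "who"), at word 8.
(The other dependency links word 2 to a gap after word 15.)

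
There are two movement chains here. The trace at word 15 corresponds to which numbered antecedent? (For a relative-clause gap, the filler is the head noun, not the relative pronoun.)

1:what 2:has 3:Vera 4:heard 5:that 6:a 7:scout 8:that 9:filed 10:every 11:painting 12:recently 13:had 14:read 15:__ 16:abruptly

The marked gap is the direct object of "read".
Its filler is the fronted wh-phrase "what", at word 1.
(The other dependency links word 7 to a gap after word 8.)

1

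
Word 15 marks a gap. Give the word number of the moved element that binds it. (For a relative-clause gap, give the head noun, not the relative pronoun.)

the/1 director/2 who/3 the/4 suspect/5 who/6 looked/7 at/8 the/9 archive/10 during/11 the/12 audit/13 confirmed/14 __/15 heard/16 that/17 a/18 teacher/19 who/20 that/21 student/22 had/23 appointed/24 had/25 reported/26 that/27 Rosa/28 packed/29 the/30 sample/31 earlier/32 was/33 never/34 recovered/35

2

The gap at 15 is the subject of "heard", inside a relative clause.
The relative pronoun is "who" (word 3); it is bound by the head noun immediately before it.
Its filler is the head noun "director", at word 2.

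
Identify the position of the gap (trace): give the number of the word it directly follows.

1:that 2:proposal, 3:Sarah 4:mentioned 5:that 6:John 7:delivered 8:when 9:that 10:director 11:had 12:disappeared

The displaced element is "that proposal" (word 2).
It is linked across 1 clause boundary (that).
It functions as the direct object of "delivered", so the gap sits immediately after word 7 ("delivered").
Base order: Sarah mentioned that John delivered that proposal when that director had disappeared.

7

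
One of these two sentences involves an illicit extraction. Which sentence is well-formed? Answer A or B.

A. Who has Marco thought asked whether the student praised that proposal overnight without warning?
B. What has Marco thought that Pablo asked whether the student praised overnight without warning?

In B, the wh-phrase is extracted from inside a wh-island (introduced by "whether"), which blocks movement.
In A, the extraction path crosses only that-complement boundaries, which are transparent.
So A is grammatical.

A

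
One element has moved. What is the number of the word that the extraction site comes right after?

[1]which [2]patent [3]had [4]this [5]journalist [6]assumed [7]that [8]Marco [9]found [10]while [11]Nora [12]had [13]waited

The displaced element is "which patent" (word 2).
It is linked across 1 clause boundary (that).
It functions as the direct object of "found", so the gap sits immediately after word 9 ("found").
Base order: This journalist had assumed that Marco found which patent while Nora had waited.

9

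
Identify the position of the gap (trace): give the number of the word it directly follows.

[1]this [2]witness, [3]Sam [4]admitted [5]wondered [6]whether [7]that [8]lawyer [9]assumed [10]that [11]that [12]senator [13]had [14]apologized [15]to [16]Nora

4

The displaced element is "this witness" (word 2).
It is linked across 1 clause boundary (Ø).
It functions as the subject of "wondered", so the gap sits immediately after word 4 ("admitted").
Base order: Sam admitted this witness wondered whether that lawyer assumed that that senator had apologized to Nora.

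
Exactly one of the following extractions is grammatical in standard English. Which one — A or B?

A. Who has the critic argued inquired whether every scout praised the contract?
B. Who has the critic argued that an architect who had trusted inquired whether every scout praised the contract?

A

In B, the wh-phrase is extracted from inside a complex-NP island (relative clause) (introduced by "who"), which blocks movement.
In A, the extraction path crosses only that-complement boundaries, which are transparent.
So A is grammatical.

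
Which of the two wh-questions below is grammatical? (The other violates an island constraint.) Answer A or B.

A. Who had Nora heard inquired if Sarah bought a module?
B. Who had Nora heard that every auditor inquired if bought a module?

A

In B, the wh-phrase is extracted from inside a wh-island (introduced by "if"), which blocks movement.
In A, the extraction path crosses only that-complement boundaries, which are transparent.
So A is grammatical.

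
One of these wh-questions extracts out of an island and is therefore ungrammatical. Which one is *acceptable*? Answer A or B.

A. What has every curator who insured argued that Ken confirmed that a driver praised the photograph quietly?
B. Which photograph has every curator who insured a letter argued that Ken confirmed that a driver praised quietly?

In A, the wh-phrase is extracted from inside a complex-NP island (relative clause) (introduced by "who"), which blocks movement.
In B, the extraction path crosses only that-complement boundaries, which are transparent.
So B is grammatical.

B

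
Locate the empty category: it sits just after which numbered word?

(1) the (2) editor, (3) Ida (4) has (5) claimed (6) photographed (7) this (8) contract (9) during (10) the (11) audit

The displaced element is "the editor" (word 2).
It is linked across 1 clause boundary (Ø).
It functions as the subject of "photographed", so the gap sits immediately after word 5 ("claimed").
Base order: Ida has claimed the editor photographed this contract during the audit.

5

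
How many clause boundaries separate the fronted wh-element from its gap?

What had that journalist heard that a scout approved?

"what" is extracted from the object of "approved".
Boundaries crossed, outermost first: [that] — 1 in total.

1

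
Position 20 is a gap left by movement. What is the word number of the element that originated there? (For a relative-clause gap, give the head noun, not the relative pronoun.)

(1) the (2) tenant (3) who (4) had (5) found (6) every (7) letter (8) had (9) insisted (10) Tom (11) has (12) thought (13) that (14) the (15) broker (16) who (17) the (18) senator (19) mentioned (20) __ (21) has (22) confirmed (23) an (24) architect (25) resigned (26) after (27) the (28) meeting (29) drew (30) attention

15

The gap at 20 is the subject of "confirmed", inside a relative clause.
The relative pronoun is "who" (word 16); it is bound by the head noun immediately before it.
Its filler is the head noun "broker", at word 15.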